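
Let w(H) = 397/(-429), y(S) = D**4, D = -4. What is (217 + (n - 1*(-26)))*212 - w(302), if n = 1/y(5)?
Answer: 1414471441/27456 ≈ 51518.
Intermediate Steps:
y(S) = 256 (y(S) = (-4)**4 = 256)
n = 1/256 ≈ 0.0039063
w(H) = -397/429 (w(H) = 397*(-1/429) = -397/429)
(217 + (n - 1*(-26)))*212 - w(302) = (217 + (1/256 - 1*(-26)))*212 - 1*(-397/429) = (217 + (1/256 + 26))*212 + 397/429 = (217 + 6657/256)*212 + 397/429 = (62209/256)*212 + 397/429 = 3297077/64 + 397/429 = 1414471441/27456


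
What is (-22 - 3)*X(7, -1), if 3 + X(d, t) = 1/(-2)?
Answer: 175/2 ≈ 87.500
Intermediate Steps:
X(d, t) = -7/2 (X(d, t) = -3 + 1/(-2) = -3 - 1/2 = -7/2)
(-22 - 3)*X(7, -1) = (-22 - 3)*(-7/2) = -25*(-7/2) = 175/2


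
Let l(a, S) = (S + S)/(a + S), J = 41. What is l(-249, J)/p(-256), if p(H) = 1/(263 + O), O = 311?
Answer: -11767/52 ≈ -226.29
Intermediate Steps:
p(H) = 1/574 (p(H) = 1/(263 + 311) = 1/574)
l(a, S) = 2*S/(S + a) (l(a, S) = (2*S)/(S + a) = 2*S/(S + a))
l(-249, J)/p(-256) = (2*41/(41 - 249))/(1/574) = (2*41/(-208))*574 = (2*41*(-1/208))*574 = -41/104*574 = -11767/52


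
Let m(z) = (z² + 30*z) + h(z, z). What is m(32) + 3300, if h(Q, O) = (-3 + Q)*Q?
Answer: 6212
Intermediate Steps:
h(Q, O) = Q*(-3 + Q)
m(z) = z² + 30*z + z*(-3 + z) (m(z) = (z² + 30*z) + z*(-3 + z) = z² + 30*z + z*(-3 + z))
m(32) + 3300 = 32*(27 + 2*32) + 3300 = 32*(27 + 64) + 3300 = 32*91 + 3300 = 2912 + 3300 = 6212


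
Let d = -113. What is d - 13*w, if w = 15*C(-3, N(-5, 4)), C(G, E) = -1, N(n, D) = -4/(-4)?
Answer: 82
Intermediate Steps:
N(n, D) = 1 (N(n, D) = -4*(-¼) = 1)
w = -15 (w = 15*(-1) = -15)
d - 13*w = -113 - 13*(-15) = -113 + 195 = 82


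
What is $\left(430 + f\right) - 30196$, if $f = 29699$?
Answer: $-67$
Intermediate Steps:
$\left(430 + f\right) - 30196 = \left(430 + 29699\right) - 30196 = 30129 - 30196 = -67$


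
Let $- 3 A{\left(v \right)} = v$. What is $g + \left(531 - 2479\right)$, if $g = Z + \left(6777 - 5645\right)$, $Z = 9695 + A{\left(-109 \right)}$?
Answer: $\frac{26746}{3} \approx 8915.3$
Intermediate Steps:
$A{\left(v \right)} = - \frac{v}{3}$
$Z = \frac{29194}{3}$ ($Z = 9695 - - \frac{109}{3} = 9695 + \frac{109}{3} = \frac{29194}{3} \approx 9731.3$)
$g = \frac{32590}{3}$ ($g = \frac{29194}{3} + \left(6777 - 5645\right) = \frac{29194}{3} + 1132 = \frac{32590}{3} \approx 10863.0$)
$g + \left(531 - 2479\right) = \frac{32590}{3} + \left(531 - 2479\right) = \frac{32590}{3} - 1948 = \frac{26746}{3}$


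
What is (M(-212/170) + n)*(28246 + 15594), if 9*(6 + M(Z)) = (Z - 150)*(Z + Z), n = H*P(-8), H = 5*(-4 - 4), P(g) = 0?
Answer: 20476103296/13005 ≈ 1.5745e+6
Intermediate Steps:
H = -40 (H = 5*(-8) = -40)
n = 0 (n = -40*0 = 0)
M(Z) = -6 + 2*Z*(-150 + Z)/9 (M(Z) = -6 + ((Z - 150)*(Z + Z))/9 = -6 + ((-150 + Z)*(2*Z))/9 = -6 + (2*Z*(-150 + Z))/9 = -6 + 2*Z*(-150 + Z)/9)
(M(-212/170) + n)*(28246 + 15594) = ((-6 - (-21200)/(3*170) + 2*(-212/170)²/9) + 0)*(28246 + 15594) = ((-6 - (-21200)/(3*170) + 2*(-212*1/170)²/9) + 0)*43840 = ((-6 - 100/3*(-106/85) + 2*(-106/85)²/9) + 0)*43840 = ((-6 + 2120/51 + (2/9)*(11236/7225)) + 0)*43840 = ((-6 + 2120/51 + 22472/65025) + 0)*43840 = (2335322/65025 + 0)*43840 = (2335322/65025)*43840 = 20476103296/13005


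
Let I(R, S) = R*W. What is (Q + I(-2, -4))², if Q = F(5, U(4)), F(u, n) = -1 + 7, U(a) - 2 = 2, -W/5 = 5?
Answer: 3136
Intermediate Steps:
W = -25 (W = -5*5 = -25)
U(a) = 4 (U(a) = 2 + 2 = 4)
F(u, n) = 6
I(R, S) = -25*R (I(R, S) = R*(-25) = -25*R)
Q = 6
(Q + I(-2, -4))² = (6 - 25*(-2))² = (6 + 50)² = 56² = 3136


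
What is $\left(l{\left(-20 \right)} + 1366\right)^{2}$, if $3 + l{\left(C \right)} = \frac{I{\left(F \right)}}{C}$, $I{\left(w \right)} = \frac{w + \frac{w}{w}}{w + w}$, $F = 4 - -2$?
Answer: $\frac{107002914769}{57600} \approx 1.8577 \cdot 10^{6}$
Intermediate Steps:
$F = 6$ ($F = 4 + 2 = 6$)
$I{\left(w \right)} = \frac{1 + w}{2 w}$ ($I{\left(w \right)} = \frac{w + 1}{2 w} = \left(1 + w\right) \frac{1}{2 w} = \frac{1 + w}{2 w}$)
$l{\left(C \right)} = -3 + \frac{7}{12 C}$ ($l{\left(C \right)} = -3 + \frac{\frac{1}{2} \cdot \frac{1}{6} \left(1 + 6\right)}{C} = -3 + \frac{\frac{1}{2} \cdot \frac{1}{6} \cdot 7}{C} = -3 + \frac{7}{12 C}$)
$\left(l{\left(-20 \right)} + 1366\right)^{2} = \left(\left(-3 + \frac{7}{12 \left(-20\right)}\right) + 1366\right)^{2} = \left(\left(-3 + \frac{7}{12} \left(- \frac{1}{20}\right)\right) + 1366\right)^{2} = \left(\left(-3 - \frac{7}{240}\right) + 1366\right)^{2} = \left(- \frac{727}{240} + 1366\right)^{2} = \left(\frac{327113}{240}\right)^{2} = \frac{107002914769}{57600}$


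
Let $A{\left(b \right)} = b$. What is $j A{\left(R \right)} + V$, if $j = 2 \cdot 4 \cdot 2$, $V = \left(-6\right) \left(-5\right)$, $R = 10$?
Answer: $190$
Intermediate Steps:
$V = 30$
$j = 16$ ($j = 8 \cdot 2 = 16$)
$j A{\left(R \right)} + V = 16 \cdot 10 + 30 = 160 + 30 = 190$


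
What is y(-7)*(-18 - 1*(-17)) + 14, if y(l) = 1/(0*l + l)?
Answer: 99/7 ≈ 14.143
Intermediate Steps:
y(l) = 1/l (y(l) = 1/(0 + l) = 1/l)
y(-7)*(-18 - 1*(-17)) + 14 = (-18 - 1*(-17))/(-7) + 14 = -(-18 + 17)/7 + 14 = -1/7*(-1) + 14 = 1/7 + 14 = 99/7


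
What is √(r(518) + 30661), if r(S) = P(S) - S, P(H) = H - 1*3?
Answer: √30658 ≈ 175.09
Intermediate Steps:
P(H) = -3 + H (P(H) = H - 3 = -3 + H)
r(S) = -3 (r(S) = (-3 + S) - S = -3)
√(r(518) + 30661) = √(-3 + 30661) = √30658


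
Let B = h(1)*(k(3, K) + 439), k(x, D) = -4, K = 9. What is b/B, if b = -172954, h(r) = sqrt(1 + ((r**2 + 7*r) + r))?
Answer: -86477*sqrt(10)/2175 ≈ -125.73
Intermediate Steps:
h(r) = sqrt(1 + r**2 + 8*r) (h(r) = sqrt(1 + (r**2 + 8*r)) = sqrt(1 + r**2 + 8*r))
B = 435*sqrt(10) (B = sqrt(1 + 1**2 + 8*1)*(-4 + 439) = sqrt(1 + 1 + 8)*435 = sqrt(10)*435 = 435*sqrt(10) ≈ 1375.6)
b/B = -172954*sqrt(10)/4350 = -86477*sqrt(10)/2175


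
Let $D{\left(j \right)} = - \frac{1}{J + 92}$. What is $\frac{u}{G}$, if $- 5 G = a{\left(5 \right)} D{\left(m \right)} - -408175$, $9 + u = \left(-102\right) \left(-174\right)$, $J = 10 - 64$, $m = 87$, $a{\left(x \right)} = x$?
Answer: $- \frac{74898}{344681} \approx -0.2173$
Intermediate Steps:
$J = -54$
$D{\left(j \right)} = - \frac{1}{38}$ ($D{\left(j \right)} = - \frac{1}{-54 + 92} = - \frac{1}{38}$)
$u = 17739$ ($u = -9 - -17748 = -9 + 17748 = 17739$)
$G = - \frac{3102129}{38}$ ($G = - \frac{5 \left(- \frac{1}{38}\right) - -408175}{5} = - \frac{- \frac{5}{38} + 408175}{5} = \left(- \frac{1}{5}\right) \frac{15510645}{38} = - \frac{3102129}{38} \approx -81635.0$)
$\frac{u}{G} = \frac{17739}{- \frac{3102129}{38}} = 17739 \left(- \frac{38}{3102129}\right) = - \frac{74898}{344681}$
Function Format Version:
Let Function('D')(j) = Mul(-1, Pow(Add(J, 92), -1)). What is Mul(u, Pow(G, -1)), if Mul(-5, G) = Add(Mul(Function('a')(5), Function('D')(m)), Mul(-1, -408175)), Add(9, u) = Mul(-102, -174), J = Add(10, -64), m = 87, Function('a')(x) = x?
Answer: Rational(-74898, 344681) ≈ -0.21730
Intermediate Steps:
J = -54
Function('D')(j) = Rational(-1, 38) (Function('D')(j) = Mul(-1, Pow(Add(-54, 92), -1)) = Mul(-1, Pow(38, -1)) = Mul(-1, Rational(1, 38)) = Rational(-1, 38))
u = 17739 (u = Add(-9, Mul(-102, -174)) = Add(-9, 17748) = 17739)
G = Rational(-3102129, 38) (G = Mul(Rational(-1, 5), Add(Mul(5, Rational(-1, 38)), Mul(-1, -408175))) = Mul(Rational(-1, 5), Add(Rational(-5, 38), 408175)) = Mul(Rational(-1, 5), Rational(15510645, 38)) = Rational(-3102129, 38) ≈ -81635.)
Mul(u, Pow(G, -1)) = Mul(17739, Pow(Rational(-3102129, 38), -1)) = Mul(17739, Rational(-38, 3102129)) = Rational(-74898, 344681)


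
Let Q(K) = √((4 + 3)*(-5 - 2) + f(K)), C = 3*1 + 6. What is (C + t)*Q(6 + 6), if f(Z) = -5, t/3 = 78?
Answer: 729*I*√6 ≈ 1785.7*I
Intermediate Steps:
t = 234 (t = 3*78 = 234)
C = 9 (C = 3 + 6 = 9)
Q(K) = 3*I*√6 (Q(K) = √((4 + 3)*(-5 - 2) - 5) = √(7*(-7) - 5) = √(-49 - 5) = √(-54) = 3*I*√6)
(C + t)*Q(6 + 6) = (9 + 234)*(3*I*√6) = 243*(3*I*√6) = 729*I*√6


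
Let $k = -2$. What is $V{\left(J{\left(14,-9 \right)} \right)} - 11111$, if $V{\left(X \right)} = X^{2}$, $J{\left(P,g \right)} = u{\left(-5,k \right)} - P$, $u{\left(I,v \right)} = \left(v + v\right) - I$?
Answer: $-10942$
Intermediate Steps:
$u{\left(I,v \right)} = - I + 2 v$ ($u{\left(I,v \right)} = 2 v - I = - I + 2 v$)
$J{\left(P,g \right)} = 1 - P$ ($J{\left(P,g \right)} = \left(\left(-1\right) \left(-5\right) + 2 \left(-2\right)\right) - P = \left(5 - 4\right) - P = 1 - P$)
$V{\left(J{\left(14,-9 \right)} \right)} - 11111 = \left(1 - 14\right)^{2} - 11111 = \left(-13\right)^{2} - 11111 = 169 - 11111 = -10942$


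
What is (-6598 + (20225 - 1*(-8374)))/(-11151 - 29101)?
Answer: -22001/40252 ≈ -0.54658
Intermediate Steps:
(-6598 + (20225 - 1*(-8374)))/(-11151 - 29101) = (-6598 + (20225 + 8374))/(-40252) = (-6598 + 28599)*(-1/40252) = 22001*(-1/40252) = -22001/40252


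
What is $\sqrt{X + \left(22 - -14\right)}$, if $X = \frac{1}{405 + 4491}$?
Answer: $\frac{\sqrt{5992738}}{408} \approx 6.0$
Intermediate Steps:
$X = \frac{1}{4896} \approx 0.00020425$
$\sqrt{X + \left(22 - -14\right)} = \sqrt{\frac{1}{4896} + \left(22 - -14\right)} = \sqrt{\frac{1}{4896} + \left(22 + 14\right)} = \sqrt{\frac{1}{4896} + 36} = \sqrt{\frac{176257}{4896}} = \frac{\sqrt{5992738}}{408}$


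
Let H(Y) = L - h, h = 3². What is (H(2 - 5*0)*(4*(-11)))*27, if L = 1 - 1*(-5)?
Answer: 3564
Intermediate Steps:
h = 9
L = 6 (L = 1 + 5 = 6)
H(Y) = -3 (H(Y) = 6 - 1*9 = 6 - 9 = -3)
(H(2 - 5*0)*(4*(-11)))*27 = -12*(-11)*27 = -3*(-44)*27 = 132*27 = 3564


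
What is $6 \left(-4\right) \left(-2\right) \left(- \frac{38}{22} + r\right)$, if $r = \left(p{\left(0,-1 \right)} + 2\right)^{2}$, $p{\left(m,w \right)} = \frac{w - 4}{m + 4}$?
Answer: $- \frac{615}{11} \approx -55.909$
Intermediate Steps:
$p{\left(m,w \right)} = \frac{-4 + w}{4 + m}$
$r = \frac{9}{16}$ ($r = \left(\frac{-4 - 1}{4 + 0} + 2\right)^{2} = \left(\frac{1}{4} \left(-5\right) + 2\right)^{2} = \left(- \frac{5}{4} + 2\right)^{2} = \left(\frac{3}{4}\right)^{2} = \frac{9}{16} \approx 0.5625$)
$6 \left(-4\right) \left(-2\right) \left(- \frac{38}{22} + r\right) = 6 \left(-4\right) \left(-2\right) \left(- \frac{38}{22} + \frac{9}{16}\right) = \left(-24\right) \left(-2\right) \left(\left(-38\right) \frac{1}{22} + \frac{9}{16}\right) = 48 \left(- \frac{19}{11} + \frac{9}{16}\right) = 48 \left(- \frac{205}{176}\right) = - \frac{615}{11}$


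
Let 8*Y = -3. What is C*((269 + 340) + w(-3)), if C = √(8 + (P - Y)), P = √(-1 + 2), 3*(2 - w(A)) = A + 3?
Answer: 3055*√6/4 ≈ 1870.8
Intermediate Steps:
Y = -3/8 (Y = (⅛)*(-3) = -3/8 ≈ -0.37500)
w(A) = 1 - A/3 (w(A) = 2 - (A + 3)/3 = 2 - (3 + A)/3 = 2 + (-1 - A/3) = 1 - A/3)
P = 1 (P = √1 = 1)
C = 5*√6/4 (C = √(8 + (1 - 1*(-3/8))) = √(8 + (1 + 3/8)) = √(8 + 11/8) = √(75/8) = 5*√6/4 ≈ 3.0619)
C*((269 + 340) + w(-3)) = (5*√6/4)*((269 + 340) + (1 - ⅓*(-3))) = (5*√6/4)*(609 + (1 + 1)) = (5*√6/4)*(609 + 2) = (5*√6/4)*611 = 3055*√6/4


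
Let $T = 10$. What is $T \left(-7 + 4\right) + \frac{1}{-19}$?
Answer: $- \frac{571}{19} \approx -30.053$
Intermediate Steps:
$T \left(-7 + 4\right) + \frac{1}{-19} = 10 \left(-7 + 4\right) + \frac{1}{-19} = 10 \left(-3\right) - \frac{1}{19} = -30 - \frac{1}{19} = - \frac{571}{19}$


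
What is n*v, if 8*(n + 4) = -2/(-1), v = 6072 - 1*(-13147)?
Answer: -288285/4 ≈ -72071.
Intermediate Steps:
v = 19219 (v = 6072 + 13147 = 19219)
n = -15/4 (n = -4 + (-2/(-1))/8 = -4 + (-2*(-1))/8 = -4 + (⅛)*2 = -4 + ¼ = -15/4 ≈ -3.7500)
n*v = -15/4*19219 = -288285/4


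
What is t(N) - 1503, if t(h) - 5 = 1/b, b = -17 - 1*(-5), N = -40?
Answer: -17977/12 ≈ -1498.1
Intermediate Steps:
b = -12 (b = -17 + 5 = -12)
t(h) = 59/12 (t(h) = 5 + 1/(-12) = 5 - 1/12 = 59/12)
t(N) - 1503 = 59/12 - 1503 = -17977/12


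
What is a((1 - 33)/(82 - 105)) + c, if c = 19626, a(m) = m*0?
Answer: 19626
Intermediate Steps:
a(m) = 0
a((1 - 33)/(82 - 105)) + c = 0 + 19626 = 19626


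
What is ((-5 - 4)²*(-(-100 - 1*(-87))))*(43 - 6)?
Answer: 38961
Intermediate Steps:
((-5 - 4)²*(-(-100 - 1*(-87))))*(43 - 6) = ((-9)²*(-(-100 + 87)))*37 = (81*(-1*(-13)))*37 = (81*13)*37 = 1053*37 = 38961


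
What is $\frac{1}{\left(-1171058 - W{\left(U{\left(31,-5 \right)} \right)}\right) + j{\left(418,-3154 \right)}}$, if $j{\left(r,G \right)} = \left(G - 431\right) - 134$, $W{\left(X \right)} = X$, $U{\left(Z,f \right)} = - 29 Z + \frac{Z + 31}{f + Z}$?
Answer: $- \frac{13}{15260445} \approx -8.5188 \cdot 10^{-7}$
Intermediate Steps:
$U{\left(Z,f \right)} = - 29 Z + \frac{31 + Z}{Z + f}$
$j{\left(r,G \right)} = -565 + G$ ($j{\left(r,G \right)} = \left(-431 + G\right) - 134 = -565 + G$)
$\frac{1}{\left(-1171058 - W{\left(U{\left(31,-5 \right)} \right)}\right) + j{\left(418,-3154 \right)}} = \frac{1}{\left(-1171058 - \frac{31 + 31 - 29 \cdot 31^{2} - 899 \left(-5\right)}{31 - 5}\right) - 3719} = \frac{1}{\left(-1171058 - \frac{31 + 31 - 27869 + 4495}{26}\right) - 3719} = \frac{1}{\left(-1171058 - \frac{1}{26} \left(-23312\right)\right) - 3719} = \frac{1}{\left(-1171058 - - \frac{11656}{13}\right) - 3719} = \frac{1}{\left(-1171058 + \frac{11656}{13}\right) - 3719} = \frac{1}{- \frac{15212098}{13} - 3719} = \frac{1}{- \frac{15260445}{13}} = - \frac{13}{15260445}$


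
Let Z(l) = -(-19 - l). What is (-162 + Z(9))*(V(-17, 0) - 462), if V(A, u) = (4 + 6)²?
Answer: 48508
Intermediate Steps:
Z(l) = 19 + l
V(A, u) = 100 (V(A, u) = 10² = 100)
(-162 + Z(9))*(V(-17, 0) - 462) = (-162 + (19 + 9))*(100 - 462) = (-162 + 28)*(-362) = -134*(-362) = 48508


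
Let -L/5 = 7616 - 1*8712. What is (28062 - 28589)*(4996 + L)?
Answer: -5520852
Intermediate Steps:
L = 5480 (L = -5*(7616 - 1*8712) = -5*(7616 - 8712) = -5*(-1096) = 5480)
(28062 - 28589)*(4996 + L) = (28062 - 28589)*(4996 + 5480) = -527*10476 = -5520852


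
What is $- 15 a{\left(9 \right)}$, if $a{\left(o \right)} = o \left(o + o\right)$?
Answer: $-2430$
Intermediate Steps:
$a{\left(o \right)} = 2 o^{2}$ ($a{\left(o \right)} = o 2 o = 2 o^{2}$)
$- 15 a{\left(9 \right)} = - 15 \cdot 2 \cdot 9^{2} = - 15 \cdot 2 \cdot 81 = \left(-15\right) 162 = -2430$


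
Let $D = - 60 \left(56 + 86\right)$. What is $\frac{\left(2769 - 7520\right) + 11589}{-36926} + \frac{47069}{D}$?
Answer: $- \frac{898164827}{157304760} \approx -5.7097$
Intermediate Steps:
$D = -8520$ ($D = \left(-60\right) 142 = -8520$)
$\frac{\left(2769 - 7520\right) + 11589}{-36926} + \frac{47069}{D} = \frac{\left(2769 - 7520\right) + 11589}{-36926} + \frac{47069}{-8520} = \left(-4751 + 11589\right) \left(- \frac{1}{36926}\right) + 47069 \left(- \frac{1}{8520}\right) = 6838 \left(- \frac{1}{36926}\right) - \frac{47069}{8520} = - \frac{3419}{18463} - \frac{47069}{8520} = - \frac{898164827}{157304760}$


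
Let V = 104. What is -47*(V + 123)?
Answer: -10669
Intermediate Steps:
-47*(V + 123) = -47*(104 + 123) = -47*227 = -10669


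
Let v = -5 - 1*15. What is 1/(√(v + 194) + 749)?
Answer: 749/560827 - √174/560827 ≈ 0.0013120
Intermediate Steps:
v = -20 (v = -5 - 15 = -20)
1/(√(v + 194) + 749) = 1/(√(-20 + 194) + 749) = 1/(√174 + 749) = 1/(749 + √174)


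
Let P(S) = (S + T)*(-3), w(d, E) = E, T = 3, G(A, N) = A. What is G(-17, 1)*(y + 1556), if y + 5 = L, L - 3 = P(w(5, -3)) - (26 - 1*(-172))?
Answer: -23052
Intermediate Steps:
P(S) = -9 - 3*S (P(S) = (S + 3)*(-3) = (3 + S)*(-3) = -9 - 3*S)
L = -195 (L = 3 + ((-9 - 3*(-3)) - (26 - 1*(-172))) = 3 + ((-9 + 9) - (26 + 172)) = 3 + (0 - 1*198) = 3 + (0 - 198) = 3 - 198 = -195)
y = -200 (y = -5 - 195 = -200)
G(-17, 1)*(y + 1556) = -17*(-200 + 1556) = -17*1356 = -23052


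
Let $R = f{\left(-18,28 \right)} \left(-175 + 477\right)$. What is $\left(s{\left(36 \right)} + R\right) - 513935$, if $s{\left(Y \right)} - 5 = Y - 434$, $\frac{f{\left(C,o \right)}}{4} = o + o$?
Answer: $-446680$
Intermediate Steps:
$f{\left(C,o \right)} = 8 o$ ($f{\left(C,o \right)} = 4 \left(o + o\right) = 4 \cdot 2 o = 8 o$)
$R = 67648$ ($R = 8 \cdot 28 \left(-175 + 477\right) = 224 \cdot 302 = 67648$)
$s{\left(Y \right)} = -429 + Y$ ($s{\left(Y \right)} = 5 + \left(Y - 434\right) = 5 + \left(-434 + Y\right) = -429 + Y$)
$\left(s{\left(36 \right)} + R\right) - 513935 = \left(\left(-429 + 36\right) + 67648\right) - 513935 = \left(-393 + 67648\right) - 513935 = 67255 - 513935 = -446680$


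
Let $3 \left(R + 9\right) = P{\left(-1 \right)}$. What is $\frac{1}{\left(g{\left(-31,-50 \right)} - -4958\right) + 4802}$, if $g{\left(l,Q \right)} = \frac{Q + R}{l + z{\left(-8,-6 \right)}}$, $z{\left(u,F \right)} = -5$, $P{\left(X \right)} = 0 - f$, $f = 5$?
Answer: $\frac{54}{527131} \approx 0.00010244$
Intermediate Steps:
$P{\left(X \right)} = -5$ ($P{\left(X \right)} = 0 - 5 = -5$)
$R = - \frac{32}{3}$ ($R = -9 + \frac{1}{3} \left(-5\right) = -9 - \frac{5}{3} = - \frac{32}{3} \approx -10.667$)
$g{\left(l,Q \right)} = \frac{- \frac{32}{3} + Q}{-5 + l}$ ($g{\left(l,Q \right)} = \frac{Q - \frac{32}{3}}{l - 5} = \frac{- \frac{32}{3} + Q}{-5 + l}$)
$\frac{1}{\left(g{\left(-31,-50 \right)} - -4958\right) + 4802} = \frac{1}{\left(\frac{- \frac{32}{3} - 50}{-5 - 31} - -4958\right) + 4802} = \frac{1}{\left(\frac{1}{-36} \left(- \frac{182}{3}\right) + 4958\right) + 4802} = \frac{1}{\left(\left(- \frac{1}{36}\right) \left(- \frac{182}{3}\right) + 4958\right) + 4802} = \frac{1}{\left(\frac{91}{54} + 4958\right) + 4802} = \frac{1}{\frac{267823}{54} + 4802} = \frac{1}{\frac{527131}{54}} = \frac{54}{527131}$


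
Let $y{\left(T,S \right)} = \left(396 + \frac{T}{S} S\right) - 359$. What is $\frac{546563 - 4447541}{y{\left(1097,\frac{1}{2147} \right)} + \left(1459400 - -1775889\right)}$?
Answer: $- \frac{3900978}{3236423} \approx -1.2053$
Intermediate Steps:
$y{\left(T,S \right)} = 37 + T$ ($y{\left(T,S \right)} = \left(396 + T\right) - 359 = 37 + T$)
$\frac{546563 - 4447541}{y{\left(1097,\frac{1}{2147} \right)} + \left(1459400 - -1775889\right)} = \frac{546563 - 4447541}{\left(37 + 1097\right) + \left(1459400 - -1775889\right)} = - \frac{3900978}{1134 + \left(1459400 + 1775889\right)} = - \frac{3900978}{1134 + 3235289} = - \frac{3900978}{3236423}$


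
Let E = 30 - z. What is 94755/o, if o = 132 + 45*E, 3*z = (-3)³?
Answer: 31585/629 ≈ 50.215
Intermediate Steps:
z = -9 (z = (⅓)*(-3)³ = (⅓)*(-27) = -9)
E = 39 (E = 30 - 1*(-9) = 30 + 9 = 39)
o = 1887 (o = 132 + 45*39 = 132 + 1755 = 1887)
94755/o = 94755/1887 = 94755*(1/1887) = 31585/629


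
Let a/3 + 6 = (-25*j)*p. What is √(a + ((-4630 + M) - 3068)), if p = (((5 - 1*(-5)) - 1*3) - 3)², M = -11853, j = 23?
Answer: 3*I*√5241 ≈ 217.18*I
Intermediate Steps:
p = 16 (p = (((5 + 5) - 3) - 3)² = ((10 - 3) - 3)² = (7 - 3)² = 4² = 16)
a = -27618 (a = -18 + 3*(-25*23*16) = -18 + 3*(-575*16) = -18 + 3*(-9200) = -18 - 27600 = -27618)
√(a + ((-4630 + M) - 3068)) = √(-27618 + ((-4630 - 11853) - 3068)) = √(-27618 + (-16483 - 3068)) = √(-27618 - 19551) = √(-47169) = 3*I*√5241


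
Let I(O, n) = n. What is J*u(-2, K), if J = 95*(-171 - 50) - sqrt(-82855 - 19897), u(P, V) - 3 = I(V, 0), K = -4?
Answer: -62985 - 156*I*sqrt(38) ≈ -62985.0 - 961.65*I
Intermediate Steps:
u(P, V) = 3 (u(P, V) = 3 + 0 = 3)
J = -20995 - 52*I*sqrt(38) (J = 95*(-221) - sqrt(-102752) = -20995 - 52*I*sqrt(38) ≈ -20995.0 - 320.55*I)
J*u(-2, K) = (-20995 - 52*I*sqrt(38))*3 = -62985 - 156*I*sqrt(38)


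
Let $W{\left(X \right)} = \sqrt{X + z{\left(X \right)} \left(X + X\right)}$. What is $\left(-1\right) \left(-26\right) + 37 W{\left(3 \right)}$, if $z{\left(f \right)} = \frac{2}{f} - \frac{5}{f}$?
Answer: $26 + 37 i \sqrt{3} \approx 26.0 + 64.086 i$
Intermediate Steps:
$z{\left(f \right)} = - \frac{3}{f}$
$W{\left(X \right)} = \sqrt{-6 + X}$ ($W{\left(X \right)} = \sqrt{X + - \frac{3}{X} \left(X + X\right)} = \sqrt{X + - \frac{3}{X} 2 X} = \sqrt{X - 6} = \sqrt{-6 + X}$)
$\left(-1\right) \left(-26\right) + 37 W{\left(3 \right)} = \left(-1\right) \left(-26\right) + 37 \sqrt{-6 + 3} = 26 + 37 \sqrt{-3} = 26 + 37 i \sqrt{3}$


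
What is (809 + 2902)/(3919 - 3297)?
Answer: 3711/622 ≈ 5.9662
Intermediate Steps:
(809 + 2902)/(3919 - 3297) = 3711/622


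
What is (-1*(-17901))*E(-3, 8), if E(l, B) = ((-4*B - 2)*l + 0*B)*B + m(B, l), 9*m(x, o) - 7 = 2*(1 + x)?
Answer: 14656941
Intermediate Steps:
m(x, o) = 1 + 2*x/9 (m(x, o) = 7/9 + (2*(1 + x))/9 = 7/9 + (2 + 2*x)/9 = 7/9 + (2/9 + 2*x/9) = 1 + 2*x/9)
E(l, B) = 1 + 2*B/9 + B*l*(-2 - 4*B) (E(l, B) = ((-4*B - 2)*l + 0*B)*B + (1 + 2*B/9) = ((-2 - 4*B)*l + 0)*B + (1 + 2*B/9) = (l*(-2 - 4*B) + 0)*B + (1 + 2*B/9) = (l*(-2 - 4*B))*B + (1 + 2*B/9) = B*l*(-2 - 4*B) + (1 + 2*B/9) = 1 + 2*B/9 + B*l*(-2 - 4*B))
(-1*(-17901))*E(-3, 8) = (-1*(-17901))*(1 + (2/9)*8 - 4*(-3)*8**2 - 2*8*(-3)) = 17901*(1 + 16/9 - 4*(-3)*64 + 48) = 17901*(1 + 16/9 + 768 + 48) = 17901*(7369/9) = 14656941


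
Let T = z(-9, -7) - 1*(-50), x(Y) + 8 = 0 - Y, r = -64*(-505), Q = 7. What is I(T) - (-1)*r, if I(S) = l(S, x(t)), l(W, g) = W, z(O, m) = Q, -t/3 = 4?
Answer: 32377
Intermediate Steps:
t = -12 (t = -3*4 = -12)
z(O, m) = 7
r = 32320
x(Y) = -8 - Y (x(Y) = -8 + (0 - Y) = -8 - Y)
T = 57 (T = 7 - 1*(-50) = 7 + 50 = 57)
I(S) = S
I(T) - (-1)*r = 57 - (-1)*32320 = 57 - 1*(-32320) = 57 + 32320 = 32377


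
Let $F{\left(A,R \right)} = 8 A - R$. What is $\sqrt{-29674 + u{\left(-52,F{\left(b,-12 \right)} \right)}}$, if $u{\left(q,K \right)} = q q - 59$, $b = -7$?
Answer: $i \sqrt{27029} \approx 164.41 i$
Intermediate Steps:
$F{\left(A,R \right)} = - R + 8 A$
$u{\left(q,K \right)} = -59 + q^{2}$ ($u{\left(q,K \right)} = q^{2} - 59 = -59 + q^{2}$)
$\sqrt{-29674 + u{\left(-52,F{\left(b,-12 \right)} \right)}} = \sqrt{-29674 - \left(59 - \left(-52\right)^{2}\right)} = \sqrt{-29674 + \left(-59 + 2704\right)} = \sqrt{-29674 + 2645} = \sqrt{-27029} = i \sqrt{27029}$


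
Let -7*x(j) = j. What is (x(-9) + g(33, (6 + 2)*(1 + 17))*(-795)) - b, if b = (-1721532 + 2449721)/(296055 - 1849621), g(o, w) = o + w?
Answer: -218607314059/1553566 ≈ -1.4071e+5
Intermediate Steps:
x(j) = -j/7
b = -104027/221938 (b = 728189/(-1553566) = 728189*(-1/1553566) = -104027/221938 ≈ -0.46872)
(x(-9) + g(33, (6 + 2)*(1 + 17))*(-795)) - b = (-⅐*(-9) + (33 + (6 + 2)*(1 + 17))*(-795)) - 1*(-104027/221938) = (9/7 + (33 + 8*18)*(-795)) + 104027/221938 = (9/7 + (33 + 144)*(-795)) + 104027/221938 = (9/7 + 177*(-795)) + 104027/221938 = (9/7 - 140715) + 104027/221938 = -984996/7 + 104027/221938 = -218607314059/1553566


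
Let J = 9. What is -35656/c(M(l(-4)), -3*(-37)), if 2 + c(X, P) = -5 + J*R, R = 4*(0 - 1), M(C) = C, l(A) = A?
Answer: 35656/43 ≈ 829.21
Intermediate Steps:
R = -4 (R = 4*(-1) = -4)
c(X, P) = -43 (c(X, P) = -2 + (-5 + 9*(-4)) = -2 + (-5 - 36) = -2 - 41 = -43)
-35656/c(M(l(-4)), -3*(-37)) = -35656/(-43) = -35656*(-1/43) = 35656/43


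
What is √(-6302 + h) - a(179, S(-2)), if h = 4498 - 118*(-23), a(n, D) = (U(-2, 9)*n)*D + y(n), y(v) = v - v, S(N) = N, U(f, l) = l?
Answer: 3222 + √910 ≈ 3252.2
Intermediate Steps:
y(v) = 0
a(n, D) = 9*D*n (a(n, D) = (9*n)*D + 0 = 9*D*n + 0 = 9*D*n)
h = 7212 (h = 4498 + 2714 = 7212)
√(-6302 + h) - a(179, S(-2)) = √(-6302 + 7212) - 9*(-2)*179 = √910 - 1*(-3222) = √910 + 3222 = 3222 + √910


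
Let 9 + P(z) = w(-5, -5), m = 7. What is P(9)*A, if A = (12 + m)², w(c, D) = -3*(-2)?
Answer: -1083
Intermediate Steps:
w(c, D) = 6
P(z) = -3 (P(z) = -9 + 6 = -3)
A = 361 (A = (12 + 7)² = 19² = 361)
P(9)*A = -3*361 = -1083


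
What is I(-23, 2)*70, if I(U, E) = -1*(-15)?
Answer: 1050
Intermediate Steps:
I(U, E) = 15
I(-23, 2)*70 = 15*70 = 1050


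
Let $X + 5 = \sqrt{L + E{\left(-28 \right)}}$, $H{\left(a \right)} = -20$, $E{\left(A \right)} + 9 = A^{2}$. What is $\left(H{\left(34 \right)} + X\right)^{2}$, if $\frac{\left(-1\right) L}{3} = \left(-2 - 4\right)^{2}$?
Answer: $\left(25 - \sqrt{667}\right)^{2} \approx 0.68284$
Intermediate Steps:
$E{\left(A \right)} = -9 + A^{2}$
$L = -108$ ($L = - 3 \left(-2 - 4\right)^{2} = - 3 \left(-6\right)^{2} = \left(-3\right) 36 = -108$)
$X = -5 + \sqrt{667}$ ($X = -5 + \sqrt{-108 - \left(9 - \left(-28\right)^{2}\right)} = -5 + \sqrt{-108 + \left(-9 + 784\right)} = -5 + \sqrt{-108 + 775} = -5 + \sqrt{667} \approx 20.826$)
$\left(H{\left(34 \right)} + X\right)^{2} = \left(-20 - \left(5 - \sqrt{667}\right)\right)^{2} = \left(-25 + \sqrt{667}\right)^{2}$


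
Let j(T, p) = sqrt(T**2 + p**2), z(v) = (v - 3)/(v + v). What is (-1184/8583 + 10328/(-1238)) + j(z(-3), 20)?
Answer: -45055508/5312877 + sqrt(401) ≈ 11.545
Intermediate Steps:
z(v) = (-3 + v)/(2*v) (z(v) = (-3 + v)/((2*v)) = (-3 + v)*(1/(2*v)) = (-3 + v)/(2*v))
(-1184/8583 + 10328/(-1238)) + j(z(-3), 20) = (-1184/8583 + 10328/(-1238)) + sqrt(((1/2)*(-3 - 3)/(-3))**2 + 20**2) = (-1184*1/8583 + 10328*(-1/1238)) + sqrt(((1/2)*(-1/3)*(-6))**2 + 400) = (-1184/8583 - 5164/619) + sqrt(1**2 + 400) = -45055508/5312877 + sqrt(1 + 400) = -45055508/5312877 + sqrt(401)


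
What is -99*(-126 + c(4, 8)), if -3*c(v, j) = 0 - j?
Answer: 12210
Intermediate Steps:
c(v, j) = j/3 (c(v, j) = -(0 - j)/3 = -(-1)*j/3 = j/3)
-99*(-126 + c(4, 8)) = -99*(-126 + (⅓)*8) = -99*(-126 + 8/3) = -99*(-370/3) = 12210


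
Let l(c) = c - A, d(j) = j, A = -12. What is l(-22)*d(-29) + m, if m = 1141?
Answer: 1431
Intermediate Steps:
l(c) = 12 + c (l(c) = c - 1*(-12) = c + 12 = 12 + c)
l(-22)*d(-29) + m = (12 - 22)*(-29) + 1141 = -10*(-29) + 1141 = 290 + 1141 = 1431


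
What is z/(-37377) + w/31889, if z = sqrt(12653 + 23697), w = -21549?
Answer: -1959/2899 - 5*sqrt(1454)/37377 ≈ -0.68085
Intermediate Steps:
z = 5*sqrt(1454) (z = sqrt(36350) = 5*sqrt(1454) ≈ 190.66)
z/(-37377) + w/31889 = (5*sqrt(1454))/(-37377) - 21549/31889 = (5*sqrt(1454))*(-1/37377) - 21549*1/31889 = -5*sqrt(1454)/37377 - 1959/2899 = -1959/2899 - 5*sqrt(1454)/37377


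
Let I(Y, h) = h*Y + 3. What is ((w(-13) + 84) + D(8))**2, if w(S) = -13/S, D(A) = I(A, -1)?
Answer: 6400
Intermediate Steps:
I(Y, h) = 3 + Y*h (I(Y, h) = Y*h + 3 = 3 + Y*h)
D(A) = 3 - A (D(A) = 3 + A*(-1) = 3 - A)
((w(-13) + 84) + D(8))**2 = ((-13/(-13) + 84) + (3 - 1*8))**2 = ((-13*(-1/13) + 84) + (3 - 8))**2 = ((1 + 84) - 5)**2 = (85 - 5)**2 = 80**2 = 6400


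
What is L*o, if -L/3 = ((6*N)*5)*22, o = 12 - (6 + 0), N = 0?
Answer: 0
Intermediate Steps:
o = 6 (o = 12 - 1*6 = 12 - 6 = 6)
L = 0 (L = -3*(6*0)*5*22 = -3*0*5*22 = -0*22 = -3*0 = 0)
L*o = 0*6 = 0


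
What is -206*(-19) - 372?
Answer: 3542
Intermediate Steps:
-206*(-19) - 372 = 3914 - 372 = 3542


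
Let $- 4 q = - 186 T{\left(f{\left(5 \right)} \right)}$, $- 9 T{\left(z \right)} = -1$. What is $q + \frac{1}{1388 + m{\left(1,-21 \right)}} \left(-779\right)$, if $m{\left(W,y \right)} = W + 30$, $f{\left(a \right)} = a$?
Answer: $\frac{13105}{2838} \approx 4.6177$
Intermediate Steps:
$T{\left(z \right)} = \frac{1}{9}$ ($T{\left(z \right)} = \left(- \frac{1}{9}\right) \left(-1\right) = \frac{1}{9}$)
$m{\left(W,y \right)} = 30 + W$
$q = \frac{31}{6}$ ($q = - \frac{\left(-186\right) \frac{1}{9}}{4} = \left(- \frac{1}{4}\right) \left(- \frac{62}{3}\right) = \frac{31}{6} \approx 5.1667$)
$q + \frac{1}{1388 + m{\left(1,-21 \right)}} \left(-779\right) = \frac{31}{6} + \frac{1}{1388 + \left(30 + 1\right)} \left(-779\right) = \frac{31}{6} + \frac{1}{1388 + 31} \left(-779\right) = \frac{31}{6} + \frac{1}{1419} \left(-779\right) = \frac{31}{6} - \frac{779}{1419} = \frac{13105}{2838}$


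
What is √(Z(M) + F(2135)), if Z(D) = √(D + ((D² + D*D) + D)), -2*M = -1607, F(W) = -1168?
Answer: √(-4672 + 2*√5171326)/2 ≈ 5.5653*I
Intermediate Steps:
M = 1607/2 (M = -½*(-1607) = 1607/2 ≈ 803.50)
Z(D) = √(2*D + 2*D²) (Z(D) = √(D + ((D² + D²) + D)) = √(D + (2*D² + D)) = √(D + (D + 2*D²)) = √(2*D + 2*D²))
√(Z(M) + F(2135)) = √(√2*√(1607*(1 + 1607/2)/2) - 1168) = √(√2*√((1607/2)*(1609/2)) - 1168) = √(√2*√(2585663/4) - 1168) = √(√2*(√2585663/2) - 1168) = √(√5171326/2 - 1168) = √(-1168 + √5171326/2)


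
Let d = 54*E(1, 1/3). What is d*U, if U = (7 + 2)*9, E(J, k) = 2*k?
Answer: 2916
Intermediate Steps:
U = 81 (U = 9*9 = 81)
d = 36 (d = 54*(2*(1/3)) = 54*(2*(1*(⅓))) = 54*(2*(⅓)) = 54*(⅔) = 36)
d*U = 36*81 = 2916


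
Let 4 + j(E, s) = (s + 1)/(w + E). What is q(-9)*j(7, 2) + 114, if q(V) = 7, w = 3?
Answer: 881/10 ≈ 88.100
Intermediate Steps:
j(E, s) = -4 + (1 + s)/(3 + E) (j(E, s) = -4 + (s + 1)/(3 + E) = -4 + (1 + s)/(3 + E))
q(-9)*j(7, 2) + 114 = 7*((-11 + 2 - 4*7)/(3 + 7)) + 114 = 7*((-11 + 2 - 28)/10) + 114 = 7*((1/10)*(-37)) + 114 = 7*(-37/10) + 114 = -259/10 + 114 = 881/10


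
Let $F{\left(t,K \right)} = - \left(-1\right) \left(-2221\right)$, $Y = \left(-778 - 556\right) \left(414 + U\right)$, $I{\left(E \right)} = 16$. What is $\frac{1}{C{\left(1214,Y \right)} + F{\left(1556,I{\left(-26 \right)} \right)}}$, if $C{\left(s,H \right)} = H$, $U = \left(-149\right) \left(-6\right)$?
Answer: $- \frac{1}{1747093} \approx -5.7238 \cdot 10^{-7}$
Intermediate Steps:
$U = 894$
$Y = -1744872$ ($Y = \left(-778 - 556\right) \left(414 + 894\right) = \left(-1334\right) 1308 = -1744872$)
$F{\left(t,K \right)} = -2221$ ($F{\left(t,K \right)} = \left(-1\right) 2221 = -2221$)
$\frac{1}{C{\left(1214,Y \right)} + F{\left(1556,I{\left(-26 \right)} \right)}} = \frac{1}{-1744872 - 2221} = \frac{1}{-1747093} = - \frac{1}{1747093}$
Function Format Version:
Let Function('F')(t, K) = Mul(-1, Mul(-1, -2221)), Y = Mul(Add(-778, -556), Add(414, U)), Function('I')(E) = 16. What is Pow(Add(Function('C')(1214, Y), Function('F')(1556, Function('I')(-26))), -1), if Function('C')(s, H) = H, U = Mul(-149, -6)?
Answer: Rational(-1, 1747093) ≈ -5.7238e-7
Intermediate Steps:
U = 894
Y = -1744872 (Y = Mul(Add(-778, -556), Add(414, 894)) = Mul(-1334, 1308) = -1744872)
Function('F')(t, K) = -2221 (Function('F')(t, K) = Mul(-1, 2221) = -2221)
Pow(Add(Function('C')(1214, Y), Function('F')(1556, Function('I')(-26))), -1) = Pow(Add(-1744872, -2221), -1) = Pow(-1747093, -1) = Rational(-1, 1747093)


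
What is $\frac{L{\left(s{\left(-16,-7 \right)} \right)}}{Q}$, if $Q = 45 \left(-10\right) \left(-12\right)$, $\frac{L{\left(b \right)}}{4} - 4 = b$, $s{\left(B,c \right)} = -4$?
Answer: $0$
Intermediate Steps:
$L{\left(b \right)} = 16 + 4 b$
$Q = 5400$ ($Q = \left(-450\right) \left(-12\right) = 5400$)
$\frac{L{\left(s{\left(-16,-7 \right)} \right)}}{Q} = \frac{16 + 4 \left(-4\right)}{5400} = \left(16 - 16\right) \frac{1}{5400} = 0 \cdot \frac{1}{5400} = 0$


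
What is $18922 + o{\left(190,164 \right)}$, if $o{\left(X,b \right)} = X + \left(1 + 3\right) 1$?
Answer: $19116$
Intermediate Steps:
$o{\left(X,b \right)} = 4 + X$ ($o{\left(X,b \right)} = X + 4 \cdot 1 = X + 4 = 4 + X$)
$18922 + o{\left(190,164 \right)} = 18922 + \left(4 + 190\right) = 18922 + 194 = 19116$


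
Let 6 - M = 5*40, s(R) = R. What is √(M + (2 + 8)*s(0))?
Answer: I*√194 ≈ 13.928*I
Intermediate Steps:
M = -194 (M = 6 - 5*40 = 6 - 1*200 = 6 - 200 = -194)
√(M + (2 + 8)*s(0)) = √(-194 + (2 + 8)*0) = √(-194 + 10*0) = √(-194 + 0) = √(-194) = I*√194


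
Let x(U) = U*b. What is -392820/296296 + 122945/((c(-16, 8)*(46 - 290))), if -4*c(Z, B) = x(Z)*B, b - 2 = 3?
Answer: -1294095113/289184896 ≈ -4.4750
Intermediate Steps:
b = 5 (b = 2 + 3 = 5)
x(U) = 5*U (x(U) = U*5 = 5*U)
c(Z, B) = -5*B*Z/4 (c(Z, B) = -5*Z*B/4 = -5*B*Z/4)
-392820/296296 + 122945/((c(-16, 8)*(46 - 290))) = -392820/296296 + 122945/(((-5/4*8*(-16))*(46 - 290))) = -392820*1/296296 + 122945/((160*(-244))) = -98205/74074 + 122945/(-39040) = -98205/74074 + 122945*(-1/39040) = -98205/74074 - 24589/7808 = -1294095113/289184896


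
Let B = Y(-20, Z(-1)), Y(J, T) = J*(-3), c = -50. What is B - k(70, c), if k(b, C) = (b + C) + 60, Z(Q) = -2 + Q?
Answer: -20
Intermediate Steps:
Y(J, T) = -3*J
B = 60 (B = -3*(-20) = 60)
k(b, C) = 60 + C + b (k(b, C) = (C + b) + 60 = 60 + C + b)
B - k(70, c) = 60 - (60 - 50 + 70) = 60 - 1*80 = 60 - 80 = -20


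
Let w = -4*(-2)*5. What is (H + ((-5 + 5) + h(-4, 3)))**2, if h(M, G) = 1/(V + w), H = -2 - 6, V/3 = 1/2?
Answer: 438244/6889 ≈ 63.615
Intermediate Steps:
w = 40 (w = 8*5 = 40)
V = 3/2 ≈ 1.5000
H = -8
h(M, G) = 2/83 (h(M, G) = 1/(3/2 + 40) = 1/(83/2) = 2/83)
(H + ((-5 + 5) + h(-4, 3)))**2 = (-8 + ((-5 + 5) + 2/83))**2 = (-8 + (0 + 2/83))**2 = (-8 + 2/83)**2 = (-662/83)**2 = 438244/6889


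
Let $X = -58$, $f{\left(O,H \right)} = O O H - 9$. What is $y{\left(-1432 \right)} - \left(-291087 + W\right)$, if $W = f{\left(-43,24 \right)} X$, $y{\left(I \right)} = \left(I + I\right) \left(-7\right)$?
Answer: $2884421$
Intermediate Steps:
$f{\left(O,H \right)} = -9 + H O^{2}$ ($f{\left(O,H \right)} = O^{2} H - 9 = H O^{2} - 9 = -9 + H O^{2}$)
$y{\left(I \right)} = - 14 I$ ($y{\left(I \right)} = 2 I \left(-7\right) = - 14 I$)
$W = -2573286$ ($W = \left(-9 + 24 \left(-43\right)^{2}\right) \left(-58\right) = \left(-9 + 24 \cdot 1849\right) \left(-58\right) = \left(-9 + 44376\right) \left(-58\right) = 44367 \left(-58\right) = -2573286$)
$y{\left(-1432 \right)} - \left(-291087 + W\right) = \left(-14\right) \left(-1432\right) + \left(291087 - -2573286\right) = 20048 + \left(291087 + 2573286\right) = 20048 + 2864373 = 2884421$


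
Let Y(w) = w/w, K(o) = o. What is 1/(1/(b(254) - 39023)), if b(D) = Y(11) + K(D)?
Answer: -38768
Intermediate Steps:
Y(w) = 1
b(D) = 1 + D
1/(1/(b(254) - 39023)) = 1/(1/((1 + 254) - 39023)) = 1/(1/(255 - 39023)) = 1/(1/(-38768)) = 1/(-1/38768) = -38768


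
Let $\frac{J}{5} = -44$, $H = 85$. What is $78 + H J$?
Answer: $-18622$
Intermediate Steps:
$J = -220$ ($J = 5 \left(-44\right) = -220$)
$78 + H J = 78 + 85 \left(-220\right) = 78 - 18700 = -18622$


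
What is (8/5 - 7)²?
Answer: 729/25 ≈ 29.160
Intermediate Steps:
(8/5 - 7)² = (-27/5)² = 729/25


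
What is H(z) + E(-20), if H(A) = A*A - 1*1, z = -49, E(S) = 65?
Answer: 2465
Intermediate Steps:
H(A) = -1 + A² (H(A) = A² - 1 = -1 + A²)
H(z) + E(-20) = (-1 + (-49)²) + 65 = (-1 + 2401) + 65 = 2400 + 65 = 2465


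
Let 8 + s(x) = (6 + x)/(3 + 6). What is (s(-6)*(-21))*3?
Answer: 504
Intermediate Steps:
s(x) = -22/3 + x/9 (s(x) = -8 + (6 + x)/(3 + 6) = -8 + (6 + x)/9 = -8 + (6 + x)*(⅑) = -8 + (⅔ + x/9) = -22/3 + x/9)
(s(-6)*(-21))*3 = ((-22/3 + (⅑)*(-6))*(-21))*3 = ((-22/3 - ⅔)*(-21))*3 = -8*(-21)*3 = 168*3 = 504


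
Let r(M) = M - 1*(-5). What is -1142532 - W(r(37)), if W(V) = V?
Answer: -1142574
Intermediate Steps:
r(M) = 5 + M (r(M) = M + 5 = 5 + M)
-1142532 - W(r(37)) = -1142532 - (5 + 37) = -1142532 - 1*42 = -1142532 - 42 = -1142574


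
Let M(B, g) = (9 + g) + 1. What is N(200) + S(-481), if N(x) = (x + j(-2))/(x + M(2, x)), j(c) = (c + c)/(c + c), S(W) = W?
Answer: -197009/410 ≈ -480.51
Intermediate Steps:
M(B, g) = 10 + g
j(c) = 1 (j(c) = (2*c)/((2*c)) = (2*c)*(1/(2*c)) = 1)
N(x) = (1 + x)/(10 + 2*x) (N(x) = (x + 1)/(x + (10 + x)) = (1 + x)/(10 + 2*x))
N(200) + S(-481) = (1 + 200)/(2*(5 + 200)) - 481 = (1/2)*201/205 - 481 = (1/2)*(1/205)*201 - 481 = 201/410 - 481 = -197009/410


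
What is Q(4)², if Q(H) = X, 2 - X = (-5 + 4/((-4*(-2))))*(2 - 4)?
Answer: 49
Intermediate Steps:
X = -7 (X = 2 - (-5 + 4/((-4*(-2))))*(2 - 4) = 2 - (-5 + 4/8)*(-2) = 2 - (-5 + 4*(⅛))*(-2) = 2 - (-5 + ½)*(-2) = 2 - (-9)*(-2)/2 = 2 - 1*9 = 2 - 9 = -7)
Q(H) = -7
Q(4)² = (-7)² = 49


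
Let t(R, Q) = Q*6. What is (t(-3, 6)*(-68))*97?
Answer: -237456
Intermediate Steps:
t(R, Q) = 6*Q
(t(-3, 6)*(-68))*97 = ((6*6)*(-68))*97 = (36*(-68))*97 = -2448*97 = -237456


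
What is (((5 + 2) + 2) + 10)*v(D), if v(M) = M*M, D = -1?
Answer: 19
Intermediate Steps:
v(M) = M²
(((5 + 2) + 2) + 10)*v(D) = (((5 + 2) + 2) + 10)*(-1)² = ((7 + 2) + 10)*1 = (9 + 10)*1 = 19*1 = 19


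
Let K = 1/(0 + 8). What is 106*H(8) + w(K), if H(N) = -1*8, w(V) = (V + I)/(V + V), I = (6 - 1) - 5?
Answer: -1695/2 ≈ -847.50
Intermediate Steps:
K = 1/8 ≈ 0.12500
I = 0 (I = 5 - 5 = 0)
w(V) = 1/2 (w(V) = (V + 0)/(V + V) = V/((2*V)) = V*(1/(2*V)) = 1/2)
H(N) = -8
106*H(8) + w(K) = 106*(-8) + 1/2 = -848 + 1/2 = -1695/2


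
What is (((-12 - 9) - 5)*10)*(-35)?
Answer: 9100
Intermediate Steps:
(((-12 - 9) - 5)*10)*(-35) = ((-21 - 5)*10)*(-35) = -26*10*(-35) = -260*(-35) = 9100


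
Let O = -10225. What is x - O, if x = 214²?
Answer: 56021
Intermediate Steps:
x = 45796
x - O = 45796 - 1*(-10225) = 45796 + 10225 = 56021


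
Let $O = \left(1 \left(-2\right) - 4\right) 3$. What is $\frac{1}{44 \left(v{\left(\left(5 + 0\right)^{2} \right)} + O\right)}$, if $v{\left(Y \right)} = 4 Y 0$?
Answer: $- \frac{1}{792} \approx -0.0012626$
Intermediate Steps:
$v{\left(Y \right)} = 0$
$O = -18$ ($O = \left(-2 - 4\right) 3 = \left(-6\right) 3 = -18$)
$\frac{1}{44 \left(v{\left(\left(5 + 0\right)^{2} \right)} + O\right)} = \frac{1}{44 \left(0 - 18\right)} = \frac{1}{44 \left(-18\right)} = \frac{1}{-792} = - \frac{1}{792}$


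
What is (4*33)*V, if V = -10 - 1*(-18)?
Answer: 1056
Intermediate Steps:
V = 8 (V = -10 + 18 = 8)
(4*33)*V = (4*33)*8 = 132*8 = 1056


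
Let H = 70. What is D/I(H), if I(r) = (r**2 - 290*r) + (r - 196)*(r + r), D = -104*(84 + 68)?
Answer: 988/2065 ≈ 0.47845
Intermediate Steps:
D = -15808 (D = -104*152 = -15808)
I(r) = r**2 - 290*r + 2*r*(-196 + r) (I(r) = (r**2 - 290*r) + (-196 + r)*(2*r) = (r**2 - 290*r) + 2*r*(-196 + r) = r**2 - 290*r + 2*r*(-196 + r))
D/I(H) = -15808*1/(70*(-682 + 3*70)) = -15808*1/(70*(-682 + 210)) = -15808/(70*(-472)) = -15808/(-33040) = -15808*(-1/33040) = 988/2065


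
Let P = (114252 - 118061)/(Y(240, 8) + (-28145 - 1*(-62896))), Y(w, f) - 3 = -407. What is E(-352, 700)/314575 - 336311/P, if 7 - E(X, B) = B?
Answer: 3633741989800638/1198216175 ≈ 3.0326e+6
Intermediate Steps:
Y(w, f) = -404 (Y(w, f) = 3 - 407 = -404)
E(X, B) = 7 - B
P = -3809/34347 (P = (114252 - 118061)/(-404 + (-28145 - 1*(-62896))) = -3809/(-404 + (-28145 + 62896)) = -3809/(-404 + 34751) = -3809/34347 ≈ -0.11090)
E(-352, 700)/314575 - 336311/P = (7 - 1*700)/314575 - 336311/(-3809/34347) = (7 - 700)*(1/314575) - 336311*(-34347/3809) = -693*1/314575 + 11551273917/3809 = -693/314575 + 11551273917/3809 = 3633741989800638/1198216175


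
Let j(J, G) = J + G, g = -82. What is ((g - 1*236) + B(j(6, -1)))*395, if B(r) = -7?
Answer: -128375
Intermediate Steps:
j(J, G) = G + J
((g - 1*236) + B(j(6, -1)))*395 = ((-82 - 1*236) - 7)*395 = ((-82 - 236) - 7)*395 = (-318 - 7)*395 = -325*395 = -128375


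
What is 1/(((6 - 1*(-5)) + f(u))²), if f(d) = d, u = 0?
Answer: 1/121 ≈ 0.0082645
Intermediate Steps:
1/(((6 - 1*(-5)) + f(u))²) = 1/(((6 - 1*(-5)) + 0)²) = 1/(((6 + 5) + 0)²) = 1/((11 + 0)²) = 1/(11²) = 1/121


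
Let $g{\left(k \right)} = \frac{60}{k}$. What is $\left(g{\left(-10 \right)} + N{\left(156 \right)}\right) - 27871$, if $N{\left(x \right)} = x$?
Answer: $-27721$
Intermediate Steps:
$\left(g{\left(-10 \right)} + N{\left(156 \right)}\right) - 27871 = \left(\frac{60}{-10} + 156\right) - 27871 = \left(60 \left(- \frac{1}{10}\right) + 156\right) - 27871 = \left(-6 + 156\right) - 27871 = 150 - 27871 = -27721$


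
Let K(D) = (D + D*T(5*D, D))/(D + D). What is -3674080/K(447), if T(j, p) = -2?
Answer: 7348160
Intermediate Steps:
K(D) = -½ (K(D) = (D + D*(-2))/(D + D) = (D - 2*D)/((2*D)) = (-D)*(1/(2*D)) = -½)
-3674080/K(447) = -3674080/(-½) = -3674080*(-2) = 7348160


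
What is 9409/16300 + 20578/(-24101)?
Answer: -108655091/392846300 ≈ -0.27658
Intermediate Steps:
9409/16300 + 20578/(-24101) = 9409*(1/16300) + 20578*(-1/24101) = 9409/16300 - 20578/24101 = -108655091/392846300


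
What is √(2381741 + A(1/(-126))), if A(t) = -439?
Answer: 329*√22 ≈ 1543.1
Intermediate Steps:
√(2381741 + A(1/(-126))) = √(2381741 - 439) = √2381302 = 329*√22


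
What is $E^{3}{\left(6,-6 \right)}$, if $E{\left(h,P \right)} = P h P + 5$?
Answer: $10793861$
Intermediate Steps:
$E{\left(h,P \right)} = 5 + h P^{2}$ ($E{\left(h,P \right)} = h P^{2} + 5 = 5 + h P^{2}$)
$E^{3}{\left(6,-6 \right)} = \left(5 + 6 \left(-6\right)^{2}\right)^{3} = \left(5 + 6 \cdot 36\right)^{3} = \left(5 + 216\right)^{3} = 221^{3} = 10793861$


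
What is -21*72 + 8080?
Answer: 6568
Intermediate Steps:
-21*72 + 8080 = -1512 + 8080 = 6568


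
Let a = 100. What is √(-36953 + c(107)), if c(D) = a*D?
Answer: 3*I*√2917 ≈ 162.03*I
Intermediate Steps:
c(D) = 100*D
√(-36953 + c(107)) = √(-36953 + 100*107) = √(-36953 + 10700) = √(-26253) = 3*I*√2917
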